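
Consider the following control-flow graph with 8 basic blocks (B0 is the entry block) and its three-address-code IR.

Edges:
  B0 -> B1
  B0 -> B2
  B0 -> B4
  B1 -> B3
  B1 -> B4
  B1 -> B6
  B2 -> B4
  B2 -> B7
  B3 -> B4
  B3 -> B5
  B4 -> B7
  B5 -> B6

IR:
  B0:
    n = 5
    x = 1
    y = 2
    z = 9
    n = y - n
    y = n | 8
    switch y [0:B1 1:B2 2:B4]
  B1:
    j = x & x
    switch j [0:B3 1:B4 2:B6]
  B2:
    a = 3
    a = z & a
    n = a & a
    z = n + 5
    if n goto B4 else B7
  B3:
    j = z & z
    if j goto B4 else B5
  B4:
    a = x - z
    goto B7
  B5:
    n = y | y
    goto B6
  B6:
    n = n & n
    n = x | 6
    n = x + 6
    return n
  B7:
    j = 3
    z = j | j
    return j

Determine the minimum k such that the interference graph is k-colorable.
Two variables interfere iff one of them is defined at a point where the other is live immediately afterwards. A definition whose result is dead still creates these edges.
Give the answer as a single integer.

Answer: 5

Derivation:
Block summaries:
  B0: {n,x,y,z} / ∅
  B1: {j} / {x}
  B2: {a,n,z} / {z}
  B3: {j} / {z}
  B4: {a} / {x,z}
  B5: {n} / {y}
  B6: {n} / {n,x}
  B7: {j,z} / ∅

Liveness:
  live B0: ∅→{n,x,y,z}
  live B1: {n,x,y,z}→{n,x,y,z}
  live B2: {x,z}→{x,z}
  live B3: {x,y,z}→{x,y,z}
  live B4: {x,z}→∅
  live B5: {x,y}→{n,x}
  live B6: {n,x}→∅
  live B7: ∅→∅

Interference:
  a↔{x,z}
  j↔{n,x,y,z}
  n↔{j,x,y,z}
  x↔{a,j,n,y,z}
  y↔{j,n,x,z}
  z↔{a,j,n,x,y}

Registers:
  lower bound: {j,n,x,y,z} mutually conflict ⇒ χ ≥ 5
  assign a→c2 j→c2 n→c3 x→c0 y→c4 z→c1 — no edge inside a register ⇒ χ ≤ 5
  χ = 5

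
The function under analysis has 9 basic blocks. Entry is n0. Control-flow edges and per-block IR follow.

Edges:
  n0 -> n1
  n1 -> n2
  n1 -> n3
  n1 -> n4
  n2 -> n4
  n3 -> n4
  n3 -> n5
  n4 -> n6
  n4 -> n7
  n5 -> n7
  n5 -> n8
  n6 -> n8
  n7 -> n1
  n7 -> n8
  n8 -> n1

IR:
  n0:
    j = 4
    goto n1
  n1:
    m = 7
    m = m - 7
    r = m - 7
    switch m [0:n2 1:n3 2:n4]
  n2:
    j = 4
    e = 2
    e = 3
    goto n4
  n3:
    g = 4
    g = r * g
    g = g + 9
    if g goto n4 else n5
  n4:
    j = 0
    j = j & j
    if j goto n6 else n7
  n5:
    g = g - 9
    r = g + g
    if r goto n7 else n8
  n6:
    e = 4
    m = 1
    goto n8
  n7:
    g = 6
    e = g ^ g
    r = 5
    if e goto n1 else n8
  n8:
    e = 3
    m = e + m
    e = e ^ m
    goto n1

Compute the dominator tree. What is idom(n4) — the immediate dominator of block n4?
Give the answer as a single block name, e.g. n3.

Answer: n1

Working:
idom tree: n1←n0 n2←n1 n3←n1 n4←n1 n5←n3 n6←n4 n7←n1 n8←n1
Dom at joins:
  n1: preds {n0,n7,n8}: {n0} ∩ {n0,n1,n7} ∩ {n0,n1,n8} = {n0}; idom=n0
  n4: preds {n1,n2,n3}: {n0,n1} ∩ {n0,n1,n2} ∩ {n0,n1,n3} = {n0,n1}; idom=n1
  n7: preds {n4,n5}: {n0,n1,n4} ∩ {n0,n1,n3,n5} = {n0,n1}; idom=n1
  n8: preds {n5,n6,n7}: {n0,n1,n3,n5} ∩ {n0,n1,n4,n6} ∩ {n0,n1,n7} = {n0,n1}; idom=n1

idom(n4) = n1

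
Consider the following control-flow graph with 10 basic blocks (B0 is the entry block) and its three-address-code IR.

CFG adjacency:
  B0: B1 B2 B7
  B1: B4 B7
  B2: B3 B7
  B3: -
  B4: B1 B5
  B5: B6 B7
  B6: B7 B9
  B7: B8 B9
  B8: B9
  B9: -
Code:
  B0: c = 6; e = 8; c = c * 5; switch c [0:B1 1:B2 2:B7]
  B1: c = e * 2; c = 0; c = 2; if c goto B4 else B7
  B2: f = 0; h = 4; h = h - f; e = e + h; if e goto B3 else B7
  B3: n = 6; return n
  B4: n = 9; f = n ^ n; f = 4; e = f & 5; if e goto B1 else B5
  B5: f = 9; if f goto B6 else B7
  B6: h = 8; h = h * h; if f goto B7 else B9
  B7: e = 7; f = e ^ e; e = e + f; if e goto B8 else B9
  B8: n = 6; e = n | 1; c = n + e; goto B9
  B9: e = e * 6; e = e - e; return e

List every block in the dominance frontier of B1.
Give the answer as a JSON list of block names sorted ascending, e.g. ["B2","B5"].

idom tree: B1←B0 B2←B0 B3←B2 B4←B1 B5←B4 B6←B5 B7←B0 B8←B7 B9←B0
Dom at joins:
  B1: preds {B0,B4}: {B0} ∩ {B0,B1,B4} = {B0}; idom=B0
  B7: preds {B0,B1,B2,B5,B6}: {B0} ∩ {B0,B1} ∩ {B0,B2} ∩ {B0,B1,B4,B5} ∩ {B0,B1,B4,B5,B6} = {B0}; idom=B0
  B9: preds {B6,B7,B8}: {B0,B1,B4,B5,B6} ∩ {B0,B7} ∩ {B0,B7,B8} = {B0}; idom=B0

DF walk-up:
  join B1 pred B0: · stop@B0
  join B1 pred B4: B4→B1 stop@B0
  join B7 pred B0: · stop@B0
  join B7 pred B1: B1 stop@B0
  join B7 pred B2: B2 stop@B0
  join B7 pred B5: B5→B4→B1 stop@B0
  join B7 pred B6: B6→B5→B4→B1 stop@B0
  join B9 pred B6: B6→B5→B4→B1 stop@B0
  join B9 pred B7: B7 stop@B0
  join B9 pred B8: B8→B7 stop@B0
  DF(B0)=∅
  DF(B1)={B1,B7,B9}
  DF(B2)={B7}
  DF(B3)=∅
  DF(B4)={B1,B7,B9}
  DF(B5)={B7,B9}
  DF(B6)={B7,B9}
  DF(B7)={B9}
  DF(B8)={B9}
  DF(B9)=∅

DF(B1) = ["B1", "B7", "B9"]

Answer: ["B1", "B7", "B9"]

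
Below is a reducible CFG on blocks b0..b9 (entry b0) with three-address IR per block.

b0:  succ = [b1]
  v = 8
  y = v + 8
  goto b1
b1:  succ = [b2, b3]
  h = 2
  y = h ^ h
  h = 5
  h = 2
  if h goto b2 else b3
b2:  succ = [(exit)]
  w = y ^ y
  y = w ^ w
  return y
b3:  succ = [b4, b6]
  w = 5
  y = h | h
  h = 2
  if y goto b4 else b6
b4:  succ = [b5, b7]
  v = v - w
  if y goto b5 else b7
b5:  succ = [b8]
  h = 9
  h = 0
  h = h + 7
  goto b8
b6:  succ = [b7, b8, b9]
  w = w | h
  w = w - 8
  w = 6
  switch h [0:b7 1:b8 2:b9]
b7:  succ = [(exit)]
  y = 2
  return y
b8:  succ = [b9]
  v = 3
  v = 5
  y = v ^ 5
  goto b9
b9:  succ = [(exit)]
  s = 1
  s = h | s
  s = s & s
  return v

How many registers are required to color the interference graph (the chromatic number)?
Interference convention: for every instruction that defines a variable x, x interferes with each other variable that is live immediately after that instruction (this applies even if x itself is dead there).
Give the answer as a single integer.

def/use:
  b0 def {v,y} use ∅
  b1 def {h,y} use ∅
  b2 def {w,y} use {y}
  b3 def {h,w,y} use {h}
  b4 def {v} use {v,w,y}
  b5 def {h} use ∅
  b6 def {w} use {h,w}
  b7 def {y} use ∅
  b8 def {v,y} use ∅
  b9 def {s} use {h,v}

Backward fixpoint:
  b0 li=∅ lo={v}
  b1 li={v} lo={h,v,y}
  b2 li={y} lo=∅
  b3 li={h,v} lo={h,v,w,y}
  b4 li={v,w,y} lo=∅
  b5 li=∅ lo={h}
  b6 li={h,v,w} lo={h,v}
  b7 li=∅ lo=∅
  b8 li={h} lo={h,v}
  b9 li={h,v} lo=∅

Interfere edges:
  h: {s,v,w,y}
  s: {h,v}
  v: {h,s,w,y}
  w: {h,v,y}
  y: {h,v,w}

Colouring:
  clique {h,v,w,y} ⇒ need ≥ 4
  assign h→R0 s→R2 v→R1 w→R2 y→R3 — no edge inside a register ⇒ χ ≤ 4
  χ = 4

Answer: 4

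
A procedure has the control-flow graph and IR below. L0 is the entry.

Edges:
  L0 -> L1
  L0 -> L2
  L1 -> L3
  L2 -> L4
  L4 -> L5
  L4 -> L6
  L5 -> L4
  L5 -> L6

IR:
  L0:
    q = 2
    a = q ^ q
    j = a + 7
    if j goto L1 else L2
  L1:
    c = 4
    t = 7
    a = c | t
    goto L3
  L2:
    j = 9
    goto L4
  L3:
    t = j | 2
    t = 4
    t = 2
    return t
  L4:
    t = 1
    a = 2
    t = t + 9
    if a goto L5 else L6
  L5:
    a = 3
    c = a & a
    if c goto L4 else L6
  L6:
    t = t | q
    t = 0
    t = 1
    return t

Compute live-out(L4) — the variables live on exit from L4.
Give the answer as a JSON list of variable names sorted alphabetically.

Block summaries:
  L0: {a,j,q} / ∅
  L1: {a,c,t} / ∅
  L2: {j} / ∅
  L3: {t} / {j}
  L4: {a,t} / ∅
  L5: {a,c} / ∅
  L6: {t} / {q,t}

Live sets:
  L0: in=∅ out={j,q}
  L1: in={j} out={j}
  L2: in={q} out={q}
  L3: in={j} out=∅
  L4: in={q} out={q,t}
  L5: in={q,t} out={q,t}
  L6: in={q,t} out=∅

live-out(L4) = ["q", "t"]

Answer: ["q", "t"]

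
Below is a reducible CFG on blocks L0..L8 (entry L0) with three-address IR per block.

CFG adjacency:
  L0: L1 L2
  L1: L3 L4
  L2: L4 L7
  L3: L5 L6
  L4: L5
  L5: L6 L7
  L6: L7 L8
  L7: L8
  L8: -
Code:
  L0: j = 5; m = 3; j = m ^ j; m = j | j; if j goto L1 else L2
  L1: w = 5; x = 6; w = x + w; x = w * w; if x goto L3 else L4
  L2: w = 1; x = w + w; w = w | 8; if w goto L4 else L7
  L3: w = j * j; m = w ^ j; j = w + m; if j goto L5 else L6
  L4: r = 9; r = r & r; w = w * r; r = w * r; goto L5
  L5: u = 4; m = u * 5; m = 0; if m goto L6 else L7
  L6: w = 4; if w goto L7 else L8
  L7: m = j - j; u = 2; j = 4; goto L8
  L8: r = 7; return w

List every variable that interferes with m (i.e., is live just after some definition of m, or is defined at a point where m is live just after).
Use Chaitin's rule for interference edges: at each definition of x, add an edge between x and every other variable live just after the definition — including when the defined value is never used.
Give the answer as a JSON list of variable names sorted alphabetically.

def/use:
  L0: def={j,m} ue=∅
  L1: def={w,x} ue=∅
  L2: def={w,x} ue=∅
  L3: def={j,m,w} ue={j}
  L4: def={r,w} ue={w}
  L5: def={m,u} ue=∅
  L6: def={w} ue=∅
  L7: def={j,m,u} ue={j}
  L8: def={r} ue={w}

Live sets:
  L0: in=∅ out={j}
  L1: in={j} out={j,w}
  L2: in={j} out={j,w}
  L3: in={j} out={j,w}
  L4: in={j,w} out={j,w}
  L5: in={j,w} out={j,w}
  L6: in={j} out={j,w}
  L7: in={j,w} out={w}
  L8: in={w} out=∅

Interference:
  j — {m,r,u,w,x}
  m — {j,w}
  r — {j,w}
  u — {j,w}
  w — {j,m,r,u,x}
  x — {j,w}

N(m) = ["j", "w"]

Answer: ["j", "w"]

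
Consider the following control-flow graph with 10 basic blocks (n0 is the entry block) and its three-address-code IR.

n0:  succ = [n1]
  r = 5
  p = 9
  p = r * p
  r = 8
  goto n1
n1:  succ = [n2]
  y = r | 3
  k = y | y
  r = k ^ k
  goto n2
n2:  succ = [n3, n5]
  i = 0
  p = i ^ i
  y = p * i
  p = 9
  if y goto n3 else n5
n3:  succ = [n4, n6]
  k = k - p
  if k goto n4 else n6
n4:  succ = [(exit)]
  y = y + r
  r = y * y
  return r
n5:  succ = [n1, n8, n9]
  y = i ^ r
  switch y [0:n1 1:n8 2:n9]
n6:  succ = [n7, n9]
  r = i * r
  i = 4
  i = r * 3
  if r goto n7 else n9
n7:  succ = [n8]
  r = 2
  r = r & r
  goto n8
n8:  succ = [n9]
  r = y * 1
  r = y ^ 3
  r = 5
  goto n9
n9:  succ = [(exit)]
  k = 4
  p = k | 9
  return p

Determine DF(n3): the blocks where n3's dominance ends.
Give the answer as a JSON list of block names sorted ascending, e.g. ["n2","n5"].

idom tree: n1←n0 n2←n1 n3←n2 n4←n3 n5←n2 n6←n3 n7←n6 n8←n2 n9←n2
Dom at joins:
  n1: preds {n0,n5}: {n0} ∩ {n0,n1,n2,n5} = {n0}; idom=n0
  n8: preds {n5,n7}: {n0,n1,n2,n5} ∩ {n0,n1,n2,n3,n6,n7} = {n0,n1,n2}; idom=n2
  n9: preds {n5,n6,n8}: {n0,n1,n2,n5} ∩ {n0,n1,n2,n3,n6} ∩ {n0,n1,n2,n8} = {n0,n1,n2}; idom=n2

DF derivation:
  join n1 pred n0: · stop@n0
  join n1 pred n5: n5→n2→n1 stop@n0
  join n8 pred n5: n5 stop@n2
  join n8 pred n7: n7→n6→n3 stop@n2
  join n9 pred n5: n5 stop@n2
  join n9 pred n6: n6→n3 stop@n2
  join n9 pred n8: n8 stop@n2
  n0: DF=∅
  n1: DF={n1}
  n2: DF={n1}
  n3: DF={n8,n9}
  n4: DF=∅
  n5: DF={n1,n8,n9}
  n6: DF={n8,n9}
  n7: DF={n8}
  n8: DF={n9}
  n9: DF=∅

DF(n3) = ["n8", "n9"]

Answer: ["n8", "n9"]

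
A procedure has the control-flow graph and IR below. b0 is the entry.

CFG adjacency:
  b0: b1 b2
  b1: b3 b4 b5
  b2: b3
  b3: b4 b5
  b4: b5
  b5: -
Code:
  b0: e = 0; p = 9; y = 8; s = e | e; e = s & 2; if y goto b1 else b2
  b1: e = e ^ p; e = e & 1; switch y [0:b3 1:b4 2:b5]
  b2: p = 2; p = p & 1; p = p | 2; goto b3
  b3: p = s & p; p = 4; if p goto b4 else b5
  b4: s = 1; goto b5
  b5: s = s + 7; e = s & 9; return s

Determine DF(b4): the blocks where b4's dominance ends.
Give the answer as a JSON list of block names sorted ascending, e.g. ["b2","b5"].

Answer: ["b5"]

Working:
idom tree: b1←b0 b2←b0 b3←b0 b4←b0 b5←b0
Dom at joins:
  b3: preds {b1,b2}: {b0,b1} ∩ {b0,b2} = {b0}; idom=b0
  b4: preds {b1,b3}: {b0,b1} ∩ {b0,b3} = {b0}; idom=b0
  b5: preds {b1,b3,b4}: {b0,b1} ∩ {b0,b3} ∩ {b0,b4} = {b0}; idom=b0

DF derivation:
  b3←b1: walk b1 to b0
  b3←b2: walk b2 to b0
  b4←b1: walk b1 to b0
  b4←b3: walk b3 to b0
  b5←b1: walk b1 to b0
  b5←b3: walk b3 to b0
  b5←b4: walk b4 to b0
  b0: DF=∅
  b1: DF={b3,b4,b5}
  b2: DF={b3}
  b3: DF={b4,b5}
  b4: DF={b5}
  b5: DF=∅

DF(b4) = ["b5"]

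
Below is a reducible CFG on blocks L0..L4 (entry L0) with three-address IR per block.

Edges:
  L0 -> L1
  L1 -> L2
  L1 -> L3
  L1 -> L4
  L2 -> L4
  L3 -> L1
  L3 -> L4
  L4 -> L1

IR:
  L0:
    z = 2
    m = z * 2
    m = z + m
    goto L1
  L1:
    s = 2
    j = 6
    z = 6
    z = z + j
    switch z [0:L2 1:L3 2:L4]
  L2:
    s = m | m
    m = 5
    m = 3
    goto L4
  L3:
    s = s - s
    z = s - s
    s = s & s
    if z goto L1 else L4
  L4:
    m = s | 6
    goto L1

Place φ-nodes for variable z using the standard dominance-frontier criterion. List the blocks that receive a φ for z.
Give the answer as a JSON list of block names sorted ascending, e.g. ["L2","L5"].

Answer: ["L1", "L4"]

Analysis:
idom tree: L1←L0 L2←L1 L3←L1 L4←L1
Join-block Dom:
  L1: preds {L0,L3,L4}: {L0} ∩ {L0,L1,L3} ∩ {L0,L1,L4} = {L0}; idom=L0
  L4: preds {L1,L2,L3}: {L0,L1} ∩ {L0,L1,L2} ∩ {L0,L1,L3} = {L0,L1}; idom=L1

Frontier:
  join L1 pred L0: · stop@L0
  join L1 pred L3: L3→L1 stop@L0
  join L1 pred L4: L4→L1 stop@L0
  join L4 pred L1: · stop@L1
  join L4 pred L2: L2 stop@L1
  join L4 pred L3: L3 stop@L1
  L0 → ∅
  L1 → {L1}
  L2 → {L4}
  L3 → {L1,L4}
  L4 → {L1}

φ for z: defs {L0,L1,L3}
  DF⁺ = {L1,L4}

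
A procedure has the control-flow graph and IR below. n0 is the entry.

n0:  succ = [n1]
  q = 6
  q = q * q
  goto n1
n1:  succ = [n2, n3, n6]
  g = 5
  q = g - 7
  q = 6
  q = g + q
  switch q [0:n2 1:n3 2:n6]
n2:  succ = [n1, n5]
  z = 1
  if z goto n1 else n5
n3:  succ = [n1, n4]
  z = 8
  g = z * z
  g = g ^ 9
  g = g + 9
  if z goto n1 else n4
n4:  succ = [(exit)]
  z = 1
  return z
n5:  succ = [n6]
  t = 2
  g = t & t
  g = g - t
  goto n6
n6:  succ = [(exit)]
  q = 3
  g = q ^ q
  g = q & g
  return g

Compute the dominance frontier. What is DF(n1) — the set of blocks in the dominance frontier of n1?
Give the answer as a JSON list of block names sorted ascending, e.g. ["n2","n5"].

Answer: ["n1"]

Derivation:
idom tree: n1←n0 n2←n1 n3←n1 n4←n3 n5←n2 n6←n1
Join-block Dom:
  n1: preds {n0,n2,n3}: {n0} ∩ {n0,n1,n2} ∩ {n0,n1,n3} = {n0}; idom=n0
  n6: preds {n1,n5}: {n0,n1} ∩ {n0,n1,n2,n5} = {n0,n1}; idom=n1

Frontier:
  n1←n0: walk · to n0
  n1←n2: walk n2→n1 to n0
  n1←n3: walk n3→n1 to n0
  n6←n1: walk · to n1
  n6←n5: walk n5→n2 to n1
  DF(n0)=∅
  DF(n1)={n1}
  DF(n2)={n1,n6}
  DF(n3)={n1}
  DF(n4)=∅
  DF(n5)={n6}
  DF(n6)=∅

DF(n1) = ["n1"]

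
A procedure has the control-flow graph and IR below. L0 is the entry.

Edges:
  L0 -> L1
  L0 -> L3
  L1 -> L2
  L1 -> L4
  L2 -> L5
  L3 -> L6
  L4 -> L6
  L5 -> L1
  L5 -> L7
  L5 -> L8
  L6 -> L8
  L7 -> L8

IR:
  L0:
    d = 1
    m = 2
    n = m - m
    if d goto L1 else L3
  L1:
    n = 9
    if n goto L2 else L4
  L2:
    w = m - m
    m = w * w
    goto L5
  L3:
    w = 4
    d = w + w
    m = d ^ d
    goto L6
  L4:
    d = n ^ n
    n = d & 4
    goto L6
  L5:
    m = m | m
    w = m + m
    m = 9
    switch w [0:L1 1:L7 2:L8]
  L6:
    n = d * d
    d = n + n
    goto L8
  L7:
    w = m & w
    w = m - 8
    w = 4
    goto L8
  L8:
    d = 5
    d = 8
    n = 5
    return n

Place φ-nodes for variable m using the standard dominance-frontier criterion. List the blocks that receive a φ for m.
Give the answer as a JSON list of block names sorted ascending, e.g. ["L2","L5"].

idom tree: L1←L0 L2←L1 L3←L0 L4←L1 L5←L2 L6←L0 L7←L5 L8←L0
Join-block Dom:
  L1: preds {L0,L5}: {L0} ∩ {L0,L1,L2,L5} = {L0}; idom=L0
  L6: preds {L3,L4}: {L0,L3} ∩ {L0,L1,L4} = {L0}; idom=L0
  L8: preds {L5,L6,L7}: {L0,L1,L2,L5} ∩ {L0,L6} ∩ {L0,L1,L2,L5,L7} = {L0}; idom=L0

DF derivation:
  L1←L0: walk · to L0
  L1←L5: walk L5→L2→L1 to L0
  L6←L3: walk L3 to L0
  L6←L4: walk L4→L1 to L0
  L8←L5: walk L5→L2→L1 to L0
  L8←L6: walk L6 to L0
  L8←L7: walk L7→L5→L2→L1 to L0
  L0: DF=∅
  L1: DF={L1,L6,L8}
  L2: DF={L1,L8}
  L3: DF={L6}
  L4: DF={L6}
  L5: DF={L1,L8}
  L6: DF={L8}
  L7: DF={L8}
  L8: DF=∅

φ for m: defs {L0,L2,L3,L5}
  DF⁺ = {L1,L6,L8}

Answer: ["L1", "L6", "L8"]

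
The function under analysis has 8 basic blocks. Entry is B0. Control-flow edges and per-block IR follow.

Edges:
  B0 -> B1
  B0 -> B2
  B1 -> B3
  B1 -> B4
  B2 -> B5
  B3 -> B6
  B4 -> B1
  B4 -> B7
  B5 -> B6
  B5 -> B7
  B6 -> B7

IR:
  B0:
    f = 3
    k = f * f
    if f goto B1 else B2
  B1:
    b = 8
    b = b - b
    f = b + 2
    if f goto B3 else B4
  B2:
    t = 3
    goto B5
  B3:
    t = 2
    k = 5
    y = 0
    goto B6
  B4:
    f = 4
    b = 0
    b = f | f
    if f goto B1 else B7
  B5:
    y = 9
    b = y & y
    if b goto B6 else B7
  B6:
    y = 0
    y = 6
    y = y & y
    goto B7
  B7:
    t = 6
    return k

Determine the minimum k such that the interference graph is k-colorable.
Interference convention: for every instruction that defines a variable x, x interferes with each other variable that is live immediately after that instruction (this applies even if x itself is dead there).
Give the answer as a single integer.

Per-block:
  B0 def {f,k} use ∅
  B1 def {b,f} use ∅
  B2 def {t} use ∅
  B3 def {k,t,y} use ∅
  B4 def {b,f} use ∅
  B5 def {b,y} use ∅
  B6 def {y} use ∅
  B7 def {t} use {k}

Live sets:
  live B0: ∅→{k}
  live B1: {k}→{k}
  live B2: {k}→{k}
  live B3: ∅→{k}
  live B4: {k}→{k}
  live B5: {k}→{k}
  live B6: {k}→{k}
  live B7: {k}→∅

Interference:
  b — {f,k}
  f — {b,k}
  k — {b,f,t,y}
  t — {k}
  y — {k}

Registers:
  {b,f,k} pairwise interfere (3-clique) ⇒ χ ≥ 3
  assign b→r1 f→r2 k→r0 t→r1 y→r1 — no edge inside a register ⇒ χ ≤ 3
  χ = 3

Answer: 3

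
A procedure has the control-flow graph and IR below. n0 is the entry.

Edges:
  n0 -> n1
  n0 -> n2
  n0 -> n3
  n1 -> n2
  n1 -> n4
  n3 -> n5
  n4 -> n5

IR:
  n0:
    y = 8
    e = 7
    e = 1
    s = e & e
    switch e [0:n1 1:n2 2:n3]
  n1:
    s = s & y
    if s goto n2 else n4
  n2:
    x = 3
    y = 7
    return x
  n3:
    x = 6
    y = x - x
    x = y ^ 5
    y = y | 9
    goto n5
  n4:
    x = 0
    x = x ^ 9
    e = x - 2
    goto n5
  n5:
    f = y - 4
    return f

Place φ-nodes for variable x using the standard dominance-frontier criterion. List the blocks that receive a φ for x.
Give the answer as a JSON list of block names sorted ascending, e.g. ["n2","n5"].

idom tree: n1←n0 n2←n0 n3←n0 n4←n1 n5←n0
Join-block Dom:
  n2: preds {n0,n1}: {n0} ∩ {n0,n1} = {n0}; idom=n0
  n5: preds {n3,n4}: {n0,n3} ∩ {n0,n1,n4} = {n0}; idom=n0

DF derivation:
  n2←n0: walk · to n0
  n2←n1: walk n1 to n0
  n5←n3: walk n3 to n0
  n5←n4: walk n4→n1 to n0
  DF(n0)=∅
  DF(n1)={n2,n5}
  DF(n2)=∅
  DF(n3)={n5}
  DF(n4)={n5}
  DF(n5)=∅

φ for x: defs {n2,n3,n4}
  DF⁺ = {n5}

Answer: ["n5"]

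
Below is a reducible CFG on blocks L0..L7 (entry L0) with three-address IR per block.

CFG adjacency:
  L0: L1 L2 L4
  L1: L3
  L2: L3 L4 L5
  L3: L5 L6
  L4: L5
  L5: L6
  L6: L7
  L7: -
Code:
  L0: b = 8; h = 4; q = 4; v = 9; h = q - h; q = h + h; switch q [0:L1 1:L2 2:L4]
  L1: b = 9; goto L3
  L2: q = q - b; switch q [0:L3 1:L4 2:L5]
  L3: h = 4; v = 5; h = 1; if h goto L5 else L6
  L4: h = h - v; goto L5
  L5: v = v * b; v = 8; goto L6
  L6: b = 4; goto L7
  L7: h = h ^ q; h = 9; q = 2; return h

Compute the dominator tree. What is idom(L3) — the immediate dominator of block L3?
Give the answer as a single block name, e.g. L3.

Answer: L0

Working:
idom tree: L1←L0 L2←L0 L3←L0 L4←L0 L5←L0 L6←L0 L7←L6
Dom∩ at merges:
  L3: preds {L1,L2}: {L0,L1} ∩ {L0,L2} = {L0}; idom=L0
  L4: preds {L0,L2}: {L0} ∩ {L0,L2} = {L0}; idom=L0
  L5: preds {L2,L3,L4}: {L0,L2} ∩ {L0,L3} ∩ {L0,L4} = {L0}; idom=L0
  L6: preds {L3,L5}: {L0,L3} ∩ {L0,L5} = {L0}; idom=L0

idom(L3) = L0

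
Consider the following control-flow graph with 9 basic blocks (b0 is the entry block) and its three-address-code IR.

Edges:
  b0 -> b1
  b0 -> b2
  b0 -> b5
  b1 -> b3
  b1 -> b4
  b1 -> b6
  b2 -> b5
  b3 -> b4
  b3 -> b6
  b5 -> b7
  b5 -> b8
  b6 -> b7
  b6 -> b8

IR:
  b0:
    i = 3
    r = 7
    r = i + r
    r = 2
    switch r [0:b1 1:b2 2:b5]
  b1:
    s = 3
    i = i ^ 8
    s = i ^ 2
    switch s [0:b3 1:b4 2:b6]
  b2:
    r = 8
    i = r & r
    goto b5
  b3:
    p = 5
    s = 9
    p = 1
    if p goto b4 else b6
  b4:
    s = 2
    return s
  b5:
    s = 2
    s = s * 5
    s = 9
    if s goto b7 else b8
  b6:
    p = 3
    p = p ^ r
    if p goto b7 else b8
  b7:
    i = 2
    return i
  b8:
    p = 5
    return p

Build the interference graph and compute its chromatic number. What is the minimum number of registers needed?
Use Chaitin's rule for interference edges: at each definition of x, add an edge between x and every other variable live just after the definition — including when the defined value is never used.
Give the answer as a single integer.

def/use:
  b0: {i,r} / ∅
  b1: {i,s} / {i}
  b2: {i,r} / ∅
  b3: {p,s} / ∅
  b4: {s} / ∅
  b5: {s} / ∅
  b6: {p} / {r}
  b7: {i} / ∅
  b8: {p} / ∅

Liveness:
  b0 li=∅ lo={i,r}
  b1 li={i,r} lo={r}
  b2 li=∅ lo=∅
  b3 li={r} lo={r}
  b4 li=∅ lo=∅
  b5 li=∅ lo=∅
  b6 li={r} lo=∅
  b7 li=∅ lo=∅
  b8 li=∅ lo=∅

Interfere edges:
  i — {r,s}
  p — {r}
  r — {i,p,s}
  s — {i,r}

Colouring:
  clique {i,r,s} ⇒ need ≥ 3
  3-colouring: R0={r}  R1={i,p}  R2={s}
  χ = 3

Answer: 3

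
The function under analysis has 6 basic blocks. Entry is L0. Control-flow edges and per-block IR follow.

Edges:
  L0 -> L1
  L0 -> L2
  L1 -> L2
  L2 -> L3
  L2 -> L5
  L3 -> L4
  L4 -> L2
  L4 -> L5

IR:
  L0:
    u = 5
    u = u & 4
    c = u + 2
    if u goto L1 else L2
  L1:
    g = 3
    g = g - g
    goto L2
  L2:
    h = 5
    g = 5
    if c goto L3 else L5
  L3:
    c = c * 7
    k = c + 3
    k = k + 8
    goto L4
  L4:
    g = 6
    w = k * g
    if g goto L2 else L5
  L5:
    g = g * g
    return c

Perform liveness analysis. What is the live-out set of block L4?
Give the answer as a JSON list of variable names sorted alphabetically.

Block summaries:
  L0 def {c,u} use ∅
  L1 def {g} use ∅
  L2 def {g,h} use {c}
  L3 def {c,k} use {c}
  L4 def {g,w} use {k}
  L5 def {g} use {c,g}

Live sets:
  L0 li=∅ lo={c}
  L1 li={c} lo={c}
  L2 li={c} lo={c,g}
  L3 li={c} lo={c,k}
  L4 li={c,k} lo={c,g}
  L5 li={c,g} lo=∅

live-out(L4) = ["c", "g"]

Answer: ["c", "g"]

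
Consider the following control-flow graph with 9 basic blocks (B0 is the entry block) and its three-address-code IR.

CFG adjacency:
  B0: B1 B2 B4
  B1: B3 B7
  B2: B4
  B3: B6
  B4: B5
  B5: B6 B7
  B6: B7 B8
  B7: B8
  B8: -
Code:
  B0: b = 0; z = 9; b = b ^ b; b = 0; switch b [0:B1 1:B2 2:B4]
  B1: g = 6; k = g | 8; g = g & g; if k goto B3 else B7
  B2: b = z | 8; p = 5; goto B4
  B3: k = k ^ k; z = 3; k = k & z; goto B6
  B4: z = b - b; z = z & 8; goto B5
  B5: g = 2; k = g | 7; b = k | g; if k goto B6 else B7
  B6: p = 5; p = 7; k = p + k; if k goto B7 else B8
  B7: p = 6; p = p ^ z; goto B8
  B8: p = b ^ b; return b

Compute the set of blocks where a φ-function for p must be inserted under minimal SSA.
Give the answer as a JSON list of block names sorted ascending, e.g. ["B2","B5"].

Answer: ["B4", "B6", "B7", "B8"]

Derivation:
idom tree: B1←B0 B2←B0 B3←B1 B4←B0 B5←B4 B6←B0 B7←B0 B8←B0
Join-block Dom:
  B4: preds {B0,B2}: {B0} ∩ {B0,B2} = {B0}; idom=B0
  B6: preds {B3,B5}: {B0,B1,B3} ∩ {B0,B4,B5} = {B0}; idom=B0
  B7: preds {B1,B5,B6}: {B0,B1} ∩ {B0,B4,B5} ∩ {B0,B6} = {B0}; idom=B0
  B8: preds {B6,B7}: {B0,B6} ∩ {B0,B7} = {B0}; idom=B0

DF derivation:
  join B4 pred B0: · stop@B0
  join B4 pred B2: B2 stop@B0
  join B6 pred B3: B3→B1 stop@B0
  join B6 pred B5: B5→B4 stop@B0
  join B7 pred B1: B1 stop@B0
  join B7 pred B5: B5→B4 stop@B0
  join B7 pred B6: B6 stop@B0
  join B8 pred B6: B6 stop@B0
  join B8 pred B7: B7 stop@B0
  DF(B0)=∅
  DF(B1)={B6,B7}
  DF(B2)={B4}
  DF(B3)={B6}
  DF(B4)={B6,B7}
  DF(B5)={B6,B7}
  DF(B6)={B7,B8}
  DF(B7)={B8}
  DF(B8)=∅

φ for p: defs {B2,B6,B7,B8}
  DF⁺ = {B4,B6,B7,B8}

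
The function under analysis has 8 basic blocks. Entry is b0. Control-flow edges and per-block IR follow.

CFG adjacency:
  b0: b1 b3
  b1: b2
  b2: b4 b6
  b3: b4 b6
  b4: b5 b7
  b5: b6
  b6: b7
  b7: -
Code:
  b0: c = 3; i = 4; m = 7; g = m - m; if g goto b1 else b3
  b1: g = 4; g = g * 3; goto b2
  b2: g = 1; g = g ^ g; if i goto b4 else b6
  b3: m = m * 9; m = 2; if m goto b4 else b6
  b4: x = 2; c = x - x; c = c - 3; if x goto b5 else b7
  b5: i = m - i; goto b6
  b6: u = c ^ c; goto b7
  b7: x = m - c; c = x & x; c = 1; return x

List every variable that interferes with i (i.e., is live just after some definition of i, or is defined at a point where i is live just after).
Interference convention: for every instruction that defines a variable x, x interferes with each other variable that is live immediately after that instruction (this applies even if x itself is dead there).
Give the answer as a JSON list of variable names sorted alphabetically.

Answer: ["c", "g", "m", "x"]

Derivation:
Block summaries:
  b0: def={c,g,i,m} ue=∅
  b1: def={g} ue=∅
  b2: def={g} ue={i}
  b3: def={m} ue={m}
  b4: def={c,x} ue=∅
  b5: def={i} ue={i,m}
  b6: def={u} ue={c}
  b7: def={c,x} ue={c,m}

Backward fixpoint:
  b0 li=∅ lo={c,i,m}
  b1 li={c,i,m} lo={c,i,m}
  b2 li={c,i,m} lo={c,i,m}
  b3 li={c,i,m} lo={c,i,m}
  b4 li={i,m} lo={c,i,m}
  b5 li={c,i,m} lo={c,m}
  b6 li={c,m} lo={c,m}
  b7 li={c,m} lo=∅

Interference:
  c↔{g,i,m,u,x}
  g↔{c,i,m}
  i↔{c,g,m,x}
  m↔{c,g,i,u,x}
  u↔{c,m}
  x↔{c,i,m}

N(i) = ["c", "g", "m", "x"]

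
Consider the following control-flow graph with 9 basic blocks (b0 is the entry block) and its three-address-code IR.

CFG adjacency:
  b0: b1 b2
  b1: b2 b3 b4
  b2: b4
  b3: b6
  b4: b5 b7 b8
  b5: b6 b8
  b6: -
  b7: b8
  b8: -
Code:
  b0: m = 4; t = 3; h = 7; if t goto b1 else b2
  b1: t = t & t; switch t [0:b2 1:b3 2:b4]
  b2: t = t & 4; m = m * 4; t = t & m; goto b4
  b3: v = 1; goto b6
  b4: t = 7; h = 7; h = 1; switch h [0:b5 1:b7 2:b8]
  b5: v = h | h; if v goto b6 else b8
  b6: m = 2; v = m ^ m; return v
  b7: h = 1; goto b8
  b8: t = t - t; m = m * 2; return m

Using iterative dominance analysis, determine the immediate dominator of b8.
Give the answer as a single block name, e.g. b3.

Answer: b4

Derivation:
idom tree: b1←b0 b2←b0 b3←b1 b4←b0 b5←b4 b6←b0 b7←b4 b8←b4
Dom at joins:
  b2: preds {b0,b1}: {b0} ∩ {b0,b1} = {b0}; idom=b0
  b4: preds {b1,b2}: {b0,b1} ∩ {b0,b2} = {b0}; idom=b0
  b6: preds {b3,b5}: {b0,b1,b3} ∩ {b0,b4,b5} = {b0}; idom=b0
  b8: preds {b4,b5,b7}: {b0,b4} ∩ {b0,b4,b5} ∩ {b0,b4,b7} = {b0,b4}; idom=b4

idom(b8) = b4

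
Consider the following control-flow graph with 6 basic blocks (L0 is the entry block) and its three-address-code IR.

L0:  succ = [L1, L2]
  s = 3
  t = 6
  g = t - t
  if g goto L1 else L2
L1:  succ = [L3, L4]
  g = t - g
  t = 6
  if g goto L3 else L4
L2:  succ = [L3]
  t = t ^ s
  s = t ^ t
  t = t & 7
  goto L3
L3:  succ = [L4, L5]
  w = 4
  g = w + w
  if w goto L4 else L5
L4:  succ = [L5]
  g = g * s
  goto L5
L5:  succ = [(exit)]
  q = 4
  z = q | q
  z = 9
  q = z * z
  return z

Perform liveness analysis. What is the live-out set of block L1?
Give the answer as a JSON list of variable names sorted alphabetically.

Answer: ["g", "s"]

Derivation:
def/use:
  L0: {g,s,t} / ∅
  L1: {g,t} / {g,t}
  L2: {s,t} / {s,t}
  L3: {g,w} / ∅
  L4: {g} / {g,s}
  L5: {q,z} / ∅

Backward fixpoint:
  L0: in=∅ out={g,s,t}
  L1: in={g,s,t} out={g,s}
  L2: in={s,t} out={s}
  L3: in={s} out={g,s}
  L4: in={g,s} out=∅
  L5: in=∅ out=∅

live-out(L1) = ["g", "s"]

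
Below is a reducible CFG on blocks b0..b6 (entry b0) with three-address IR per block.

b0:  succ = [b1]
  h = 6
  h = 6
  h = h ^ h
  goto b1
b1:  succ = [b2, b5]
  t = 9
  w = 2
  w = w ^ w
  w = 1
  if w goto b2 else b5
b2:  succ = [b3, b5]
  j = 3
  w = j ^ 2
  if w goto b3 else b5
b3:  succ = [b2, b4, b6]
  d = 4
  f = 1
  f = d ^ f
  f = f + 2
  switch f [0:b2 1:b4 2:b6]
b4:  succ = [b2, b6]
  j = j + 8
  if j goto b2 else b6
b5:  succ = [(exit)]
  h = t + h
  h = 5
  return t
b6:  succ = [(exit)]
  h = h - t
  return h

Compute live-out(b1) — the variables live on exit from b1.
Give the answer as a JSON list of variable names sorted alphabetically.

Answer: ["h", "t"]

Analysis:
Block summaries:
  b0: def={h} ue=∅
  b1: def={t,w} ue=∅
  b2: def={j,w} ue=∅
  b3: def={d,f} ue=∅
  b4: def={j} ue={j}
  b5: def={h} ue={h,t}
  b6: def={h} ue={h,t}

Liveness:
  live b0: ∅→{h}
  live b1: {h}→{h,t}
  live b2: {h,t}→{h,j,t}
  live b3: {h,j,t}→{h,j,t}
  live b4: {h,j,t}→{h,t}
  live b5: {h,t}→∅
  live b6: {h,t}→∅

live-out(b1) = ["h", "t"]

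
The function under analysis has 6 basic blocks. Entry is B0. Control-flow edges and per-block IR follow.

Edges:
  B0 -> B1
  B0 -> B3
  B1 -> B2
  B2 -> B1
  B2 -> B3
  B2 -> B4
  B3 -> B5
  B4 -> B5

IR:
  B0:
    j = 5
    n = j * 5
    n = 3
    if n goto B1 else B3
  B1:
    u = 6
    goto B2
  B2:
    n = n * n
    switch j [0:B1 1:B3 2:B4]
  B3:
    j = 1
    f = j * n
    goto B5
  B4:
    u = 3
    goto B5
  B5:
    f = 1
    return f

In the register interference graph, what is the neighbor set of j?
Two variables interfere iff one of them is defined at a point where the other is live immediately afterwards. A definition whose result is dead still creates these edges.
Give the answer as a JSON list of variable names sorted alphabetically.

Block summaries:
  B0 def {j,n} use ∅
  B1 def {u} use ∅
  B2 def {n} use {j,n}
  B3 def {f,j} use {n}
  B4 def {u} use ∅
  B5 def {f} use ∅

Live sets:
  B0 li=∅ lo={j,n}
  B1 li={j,n} lo={j,n}
  B2 li={j,n} lo={j,n}
  B3 li={n} lo=∅
  B4 li=∅ lo=∅
  B5 li=∅ lo=∅

Interfere edges:
  f — ∅
  j — {n,u}
  n — {j,u}
  u — {j,n}

N(j) = ["n", "u"]

Answer: ["n", "u"]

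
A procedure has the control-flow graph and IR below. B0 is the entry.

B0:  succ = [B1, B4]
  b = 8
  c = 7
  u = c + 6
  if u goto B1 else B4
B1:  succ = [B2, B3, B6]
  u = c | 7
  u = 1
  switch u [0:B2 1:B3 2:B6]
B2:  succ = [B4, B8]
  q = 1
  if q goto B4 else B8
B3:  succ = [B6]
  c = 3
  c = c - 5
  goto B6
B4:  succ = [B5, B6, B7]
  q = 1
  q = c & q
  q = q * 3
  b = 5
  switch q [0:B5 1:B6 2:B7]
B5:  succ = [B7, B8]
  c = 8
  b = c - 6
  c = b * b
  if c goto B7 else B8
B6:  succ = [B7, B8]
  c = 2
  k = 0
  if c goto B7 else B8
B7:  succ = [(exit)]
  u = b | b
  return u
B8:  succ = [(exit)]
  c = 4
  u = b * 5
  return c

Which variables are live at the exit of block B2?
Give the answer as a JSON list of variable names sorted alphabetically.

Per-block:
  B0 def {b,c,u} use ∅
  B1 def {u} use {c}
  B2 def {q} use ∅
  B3 def {c} use ∅
  B4 def {b,q} use {c}
  B5 def {b,c} use ∅
  B6 def {c,k} use ∅
  B7 def {u} use {b}
  B8 def {c,u} use {b}

Liveness:
  B0 li=∅ lo={b,c}
  B1 li={b,c} lo={b,c}
  B2 li={b,c} lo={b,c}
  B3 li={b} lo={b}
  B4 li={c} lo={b}
  B5 li=∅ lo={b}
  B6 li={b} lo={b}
  B7 li={b} lo=∅
  B8 li={b} lo=∅

live-out(B2) = ["b", "c"]

Answer: ["b", "c"]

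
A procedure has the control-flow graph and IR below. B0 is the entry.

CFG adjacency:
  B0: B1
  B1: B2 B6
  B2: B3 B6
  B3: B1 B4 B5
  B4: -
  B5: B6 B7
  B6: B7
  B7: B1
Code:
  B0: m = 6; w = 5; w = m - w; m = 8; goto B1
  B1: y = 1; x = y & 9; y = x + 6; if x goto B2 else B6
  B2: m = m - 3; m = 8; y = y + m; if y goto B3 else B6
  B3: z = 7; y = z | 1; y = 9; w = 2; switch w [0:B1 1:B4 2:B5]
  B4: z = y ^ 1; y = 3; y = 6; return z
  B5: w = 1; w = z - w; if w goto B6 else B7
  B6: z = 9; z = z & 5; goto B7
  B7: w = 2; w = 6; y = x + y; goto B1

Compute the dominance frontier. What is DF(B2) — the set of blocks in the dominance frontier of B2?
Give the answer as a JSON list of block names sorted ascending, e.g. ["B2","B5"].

Answer: ["B1", "B6", "B7"]

Working:
idom tree: B1←B0 B2←B1 B3←B2 B4←B3 B5←B3 B6←B1 B7←B1
Dom at joins:
  B1: preds {B0,B3,B7}: {B0} ∩ {B0,B1,B2,B3} ∩ {B0,B1,B7} = {B0}; idom=B0
  B6: preds {B1,B2,B5}: {B0,B1} ∩ {B0,B1,B2} ∩ {B0,B1,B2,B3,B5} = {B0,B1}; idom=B1
  B7: preds {B5,B6}: {B0,B1,B2,B3,B5} ∩ {B0,B1,B6} = {B0,B1}; idom=B1

Frontier:
  B1←B0: walk · to B0
  B1←B3: walk B3→B2→B1 to B0
  B1←B7: walk B7→B1 to B0
  B6←B1: walk · to B1
  B6←B2: walk B2 to B1
  B6←B5: walk B5→B3→B2 to B1
  B7←B5: walk B5→B3→B2 to B1
  B7←B6: walk B6 to B1
  DF(B0)=∅
  DF(B1)={B1}
  DF(B2)={B1,B6,B7}
  DF(B3)={B1,B6,B7}
  DF(B4)=∅
  DF(B5)={B6,B7}
  DF(B6)={B7}
  DF(B7)={B1}

DF(B2) = ["B1", "B6", "B7"]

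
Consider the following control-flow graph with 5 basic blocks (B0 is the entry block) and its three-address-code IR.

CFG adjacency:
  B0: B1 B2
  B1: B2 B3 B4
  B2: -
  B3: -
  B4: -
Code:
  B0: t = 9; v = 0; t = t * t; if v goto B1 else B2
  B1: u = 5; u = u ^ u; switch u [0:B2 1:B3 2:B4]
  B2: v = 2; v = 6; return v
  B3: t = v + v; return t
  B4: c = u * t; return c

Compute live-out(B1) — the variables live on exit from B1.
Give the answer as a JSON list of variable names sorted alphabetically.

Answer: ["t", "u", "v"]

Derivation:
Block summaries:
  B0: {t,v} / ∅
  B1: {u} / ∅
  B2: {v} / ∅
  B3: {t} / {v}
  B4: {c} / {t,u}

Live sets:
  B0: in=∅ out={t,v}
  B1: in={t,v} out={t,u,v}
  B2: in=∅ out=∅
  B3: in={v} out=∅
  B4: in={t,u} out=∅

live-out(B1) = ["t", "u", "v"]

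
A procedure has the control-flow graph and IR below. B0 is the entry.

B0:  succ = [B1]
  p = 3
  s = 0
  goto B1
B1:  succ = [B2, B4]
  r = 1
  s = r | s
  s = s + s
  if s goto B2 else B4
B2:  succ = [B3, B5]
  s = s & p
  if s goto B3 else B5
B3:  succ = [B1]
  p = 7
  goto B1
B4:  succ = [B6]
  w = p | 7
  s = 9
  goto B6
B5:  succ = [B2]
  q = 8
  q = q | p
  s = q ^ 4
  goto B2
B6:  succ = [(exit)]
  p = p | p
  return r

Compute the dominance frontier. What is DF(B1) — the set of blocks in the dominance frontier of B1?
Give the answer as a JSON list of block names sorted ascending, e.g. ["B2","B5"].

Answer: ["B1"]

Derivation:
idom tree: B1←B0 B2←B1 B3←B2 B4←B1 B5←B2 B6←B4
Dom at joins:
  B1: preds {B0,B3}: {B0} ∩ {B0,B1,B2,B3} = {B0}; idom=B0
  B2: preds {B1,B5}: {B0,B1} ∩ {B0,B1,B2,B5} = {B0,B1}; idom=B1

Frontier:
  join B1 pred B0: · stop@B0
  join B1 pred B3: B3→B2→B1 stop@B0
  join B2 pred B1: · stop@B1
  join B2 pred B5: B5→B2 stop@B1
  B0 → ∅
  B1 → {B1}
  B2 → {B1,B2}
  B3 → {B1}
  B4 → ∅
  B5 → {B2}
  B6 → ∅

DF(B1) = ["B1"]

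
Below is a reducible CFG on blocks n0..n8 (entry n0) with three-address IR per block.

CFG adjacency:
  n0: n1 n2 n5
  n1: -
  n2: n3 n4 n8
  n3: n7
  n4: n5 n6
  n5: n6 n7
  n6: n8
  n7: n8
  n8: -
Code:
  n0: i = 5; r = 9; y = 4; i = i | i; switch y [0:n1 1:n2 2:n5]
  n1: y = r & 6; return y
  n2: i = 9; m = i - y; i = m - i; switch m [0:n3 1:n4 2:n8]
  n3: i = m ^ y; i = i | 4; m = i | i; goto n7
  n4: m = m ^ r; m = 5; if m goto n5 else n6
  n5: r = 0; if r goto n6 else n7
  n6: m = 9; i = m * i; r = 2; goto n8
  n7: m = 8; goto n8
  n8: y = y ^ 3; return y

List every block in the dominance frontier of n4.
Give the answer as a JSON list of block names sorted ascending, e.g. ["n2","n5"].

Answer: ["n5", "n6"]

Working:
idom tree: n1←n0 n2←n0 n3←n2 n4←n2 n5←n0 n6←n0 n7←n0 n8←n0
Dom at joins:
  n5: preds {n0,n4}: {n0} ∩ {n0,n2,n4} = {n0}; idom=n0
  n6: preds {n4,n5}: {n0,n2,n4} ∩ {n0,n5} = {n0}; idom=n0
  n7: preds {n3,n5}: {n0,n2,n3} ∩ {n0,n5} = {n0}; idom=n0
  n8: preds {n2,n6,n7}: {n0,n2} ∩ {n0,n6} ∩ {n0,n7} = {n0}; idom=n0

DF derivation:
  n5←n0: walk · to n0
  n5←n4: walk n4→n2 to n0
  n6←n4: walk n4→n2 to n0
  n6←n5: walk n5 to n0
  n7←n3: walk n3→n2 to n0
  n7←n5: walk n5 to n0
  n8←n2: walk n2 to n0
  n8←n6: walk n6 to n0
  n8←n7: walk n7 to n0
  n0: DF=∅
  n1: DF=∅
  n2: DF={n5,n6,n7,n8}
  n3: DF={n7}
  n4: DF={n5,n6}
  n5: DF={n6,n7}
  n6: DF={n8}
  n7: DF={n8}
  n8: DF=∅

DF(n4) = ["n5", "n6"]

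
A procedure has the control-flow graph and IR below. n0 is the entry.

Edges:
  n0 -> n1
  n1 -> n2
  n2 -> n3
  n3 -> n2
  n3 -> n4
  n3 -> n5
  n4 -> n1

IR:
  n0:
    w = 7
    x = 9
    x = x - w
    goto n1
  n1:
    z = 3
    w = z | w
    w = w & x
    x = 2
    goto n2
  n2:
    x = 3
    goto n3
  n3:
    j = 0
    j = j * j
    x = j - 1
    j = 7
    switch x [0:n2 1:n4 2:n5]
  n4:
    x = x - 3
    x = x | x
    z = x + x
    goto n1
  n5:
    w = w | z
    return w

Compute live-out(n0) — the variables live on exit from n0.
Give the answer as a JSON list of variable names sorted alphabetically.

Per-block:
  n0 def {w,x} use ∅
  n1 def {w,x,z} use {w,x}
  n2 def {x} use ∅
  n3 def {j,x} use ∅
  n4 def {x,z} use {x}
  n5 def {w} use {w,z}

Liveness:
  n0: in=∅ out={w,x}
  n1: in={w,x} out={w,z}
  n2: in={w,z} out={w,z}
  n3: in={w,z} out={w,x,z}
  n4: in={w,x} out={w,x}
  n5: in={w,z} out=∅

live-out(n0) = ["w", "x"]

Answer: ["w", "x"]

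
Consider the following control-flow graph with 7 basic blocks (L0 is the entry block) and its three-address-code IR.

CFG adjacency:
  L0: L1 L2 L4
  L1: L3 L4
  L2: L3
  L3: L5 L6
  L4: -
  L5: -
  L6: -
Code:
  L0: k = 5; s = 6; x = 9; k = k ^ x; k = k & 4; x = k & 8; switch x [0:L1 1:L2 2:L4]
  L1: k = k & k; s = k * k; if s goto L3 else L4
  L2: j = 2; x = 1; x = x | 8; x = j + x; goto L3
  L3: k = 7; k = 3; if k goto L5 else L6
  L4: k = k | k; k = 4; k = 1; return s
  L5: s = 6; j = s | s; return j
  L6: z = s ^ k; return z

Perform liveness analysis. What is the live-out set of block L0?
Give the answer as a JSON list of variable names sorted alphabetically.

Per-block:
  L0 def {k,s,x} use ∅
  L1 def {k,s} use {k}
  L2 def {j,x} use ∅
  L3 def {k} use ∅
  L4 def {k} use {k,s}
  L5 def {j,s} use ∅
  L6 def {z} use {k,s}

Liveness:
  live L0: ∅→{k,s}
  live L1: {k}→{k,s}
  live L2: {s}→{s}
  live L3: {s}→{k,s}
  live L4: {k,s}→∅
  live L5: ∅→∅
  live L6: {k,s}→∅

live-out(L0) = ["k", "s"]

Answer: ["k", "s"]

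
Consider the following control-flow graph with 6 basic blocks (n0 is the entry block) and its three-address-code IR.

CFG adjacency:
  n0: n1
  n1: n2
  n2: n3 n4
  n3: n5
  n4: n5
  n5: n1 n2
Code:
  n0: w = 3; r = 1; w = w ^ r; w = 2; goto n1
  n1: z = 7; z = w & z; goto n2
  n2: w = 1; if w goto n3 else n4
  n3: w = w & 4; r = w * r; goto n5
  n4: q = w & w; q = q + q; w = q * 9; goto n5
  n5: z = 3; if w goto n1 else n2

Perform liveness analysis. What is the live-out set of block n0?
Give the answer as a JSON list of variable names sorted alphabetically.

Per-block:
  n0: def={r,w} ue=∅
  n1: def={z} ue={w}
  n2: def={w} ue=∅
  n3: def={r,w} ue={r,w}
  n4: def={q,w} ue={w}
  n5: def={z} ue={w}

Live sets:
  n0 li=∅ lo={r,w}
  n1 li={r,w} lo={r}
  n2 li={r} lo={r,w}
  n3 li={r,w} lo={r,w}
  n4 li={r,w} lo={r,w}
  n5 li={r,w} lo={r,w}

live-out(n0) = ["r", "w"]

Answer: ["r", "w"]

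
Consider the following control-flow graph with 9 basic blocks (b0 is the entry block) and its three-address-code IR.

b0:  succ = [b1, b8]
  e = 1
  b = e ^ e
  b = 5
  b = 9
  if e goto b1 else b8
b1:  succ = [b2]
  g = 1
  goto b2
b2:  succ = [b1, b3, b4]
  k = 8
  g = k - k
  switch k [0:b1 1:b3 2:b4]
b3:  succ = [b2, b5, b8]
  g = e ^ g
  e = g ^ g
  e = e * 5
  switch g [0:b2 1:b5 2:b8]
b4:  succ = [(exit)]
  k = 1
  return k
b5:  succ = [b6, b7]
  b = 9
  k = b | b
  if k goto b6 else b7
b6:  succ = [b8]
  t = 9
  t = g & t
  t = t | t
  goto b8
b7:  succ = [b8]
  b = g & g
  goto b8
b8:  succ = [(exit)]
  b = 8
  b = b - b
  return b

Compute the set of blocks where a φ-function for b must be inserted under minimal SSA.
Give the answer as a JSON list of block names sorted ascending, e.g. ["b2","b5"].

idom tree: b1←b0 b2←b1 b3←b2 b4←b2 b5←b3 b6←b5 b7←b5 b8←b0
Dom at joins:
  b1: preds {b0,b2}: {b0} ∩ {b0,b1,b2} = {b0}; idom=b0
  b2: preds {b1,b3}: {b0,b1} ∩ {b0,b1,b2,b3} = {b0,b1}; idom=b1
  b8: preds {b0,b3,b6,b7}: {b0} ∩ {b0,b1,b2,b3} ∩ {b0,b1,b2,b3,b5,b6} ∩ {b0,b1,b2,b3,b5,b7} = {b0}; idom=b0

DF derivation:
  join b1 pred b0: · stop@b0
  join b1 pred b2: b2→b1 stop@b0
  join b2 pred b1: · stop@b1
  join b2 pred b3: b3→b2 stop@b1
  join b8 pred b0: · stop@b0
  join b8 pred b3: b3→b2→b1 stop@b0
  join b8 pred b6: b6→b5→b3→b2→b1 stop@b0
  join b8 pred b7: b7→b5→b3→b2→b1 stop@b0
  DF(b0)=∅
  DF(b1)={b1,b8}
  DF(b2)={b1,b2,b8}
  DF(b3)={b2,b8}
  DF(b4)=∅
  DF(b5)={b8}
  DF(b6)={b8}
  DF(b7)={b8}
  DF(b8)=∅

φ for b: defs {b0,b5,b7,b8}
  DF⁺ = {b8}

Answer: ["b8"]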